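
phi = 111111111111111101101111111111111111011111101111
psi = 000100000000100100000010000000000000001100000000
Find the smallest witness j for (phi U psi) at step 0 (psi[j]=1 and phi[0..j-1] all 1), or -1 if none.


(phi U psi) at 0: need smallest j with psi[j]=1 and phi[i]=1 for all i in [0,j).
Scan from step 0:
  step 0: phi=1, psi=0 -> continue
  step 1: phi=1, psi=0 -> continue
  step 2: phi=1, psi=0 -> continue
  step 3: psi=1 and phi held for [0,3) -> witness found
Witness step = 3

3


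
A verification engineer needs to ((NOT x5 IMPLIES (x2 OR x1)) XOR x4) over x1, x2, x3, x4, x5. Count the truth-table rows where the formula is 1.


Formula: ((NOT x5 IMPLIES (x2 OR x1)) XOR x4) over 5 vars (32 rows)
Evaluate each row (x1, x2, x3, x4, x5 as bits, MSB first):
  row 0 [00000]: ((NOT 0 IMPLIES (0 OR 0)) XOR 0) -> 0
  row 1 [00001]: ((NOT 1 IMPLIES (0 OR 0)) XOR 0) -> 1
  row 2 [00010]: ((NOT 0 IMPLIES (0 OR 0)) XOR 1) -> 1
  row 3 [00011]: ((NOT 1 IMPLIES (0 OR 0)) XOR 1) -> 0
  row 4 [00100]: ((NOT 0 IMPLIES (0 OR 0)) XOR 0) -> 0
  row 5 [00101]: ((NOT 1 IMPLIES (0 OR 0)) XOR 0) -> 1
  row 6 [00110]: ((NOT 0 IMPLIES (0 OR 0)) XOR 1) -> 1
  row 7 [00111]: ((NOT 1 IMPLIES (0 OR 0)) XOR 1) -> 0
  row 8 [01000]: ((NOT 0 IMPLIES (1 OR 0)) XOR 0) -> 1
  row 9 [01001]: ((NOT 1 IMPLIES (1 OR 0)) XOR 0) -> 1
  row 10 [01010]: ((NOT 0 IMPLIES (1 OR 0)) XOR 1) -> 0
  row 11 [01011]: ((NOT 1 IMPLIES (1 OR 0)) XOR 1) -> 0
  row 12 [01100]: ((NOT 0 IMPLIES (1 OR 0)) XOR 0) -> 1
  row 13 [01101]: ((NOT 1 IMPLIES (1 OR 0)) XOR 0) -> 1
  row 14 [01110]: ((NOT 0 IMPLIES (1 OR 0)) XOR 1) -> 0
  row 15 [01111]: ((NOT 1 IMPLIES (1 OR 0)) XOR 1) -> 0
  row 16 [10000]: ((NOT 0 IMPLIES (0 OR 1)) XOR 0) -> 1
  row 17 [10001]: ((NOT 1 IMPLIES (0 OR 1)) XOR 0) -> 1
  row 18 [10010]: ((NOT 0 IMPLIES (0 OR 1)) XOR 1) -> 0
  row 19 [10011]: ((NOT 1 IMPLIES (0 OR 1)) XOR 1) -> 0
  row 20 [10100]: ((NOT 0 IMPLIES (0 OR 1)) XOR 0) -> 1
  row 21 [10101]: ((NOT 1 IMPLIES (0 OR 1)) XOR 0) -> 1
  row 22 [10110]: ((NOT 0 IMPLIES (0 OR 1)) XOR 1) -> 0
  row 23 [10111]: ((NOT 1 IMPLIES (0 OR 1)) XOR 1) -> 0
  row 24 [11000]: ((NOT 0 IMPLIES (1 OR 1)) XOR 0) -> 1
  row 25 [11001]: ((NOT 1 IMPLIES (1 OR 1)) XOR 0) -> 1
  row 26 [11010]: ((NOT 0 IMPLIES (1 OR 1)) XOR 1) -> 0
  row 27 [11011]: ((NOT 1 IMPLIES (1 OR 1)) XOR 1) -> 0
  row 28 [11100]: ((NOT 0 IMPLIES (1 OR 1)) XOR 0) -> 1
  row 29 [11101]: ((NOT 1 IMPLIES (1 OR 1)) XOR 0) -> 1
  row 30 [11110]: ((NOT 0 IMPLIES (1 OR 1)) XOR 1) -> 0
  row 31 [11111]: ((NOT 1 IMPLIES (1 OR 1)) XOR 1) -> 0
Full result column, 8 rows per line (x1,x2 fixed per line; x3,x4,x5 runs 000..111 left to right):
  rows 0-7 [x1,x2=00]: 01100110  (ones: 4)
  rows 8-15 [x1,x2=01]: 11001100  (ones: 4)
  rows 16-23 [x1,x2=10]: 11001100  (ones: 4)
  rows 24-31 [x1,x2=11]: 11001100  (ones: 4)
Count of 1-rows = 4+4+4+4 = 16

16


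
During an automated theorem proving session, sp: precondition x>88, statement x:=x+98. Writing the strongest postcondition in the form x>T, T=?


Formula: sp(P, x:=E) = exists old_x. (x = E[old_x/x]) AND P[old_x/x] (old_x is the value of x before the assignment; eliminate old_x by solving x = E[old_x/x] for old_x)
Step 1: Precondition P: x>88, i.e. old_x > 88
Step 2: Assignment gives x = old_x + 98, so old_x = x - 98
Step 3: Substitute into P: x - 98 > 88
Step 4: Simplify: x > 88+98 = 186

186


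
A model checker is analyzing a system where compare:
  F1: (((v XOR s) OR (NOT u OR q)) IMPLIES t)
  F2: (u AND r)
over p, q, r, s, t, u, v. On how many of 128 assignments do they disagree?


F1 = (((v XOR s) OR (NOT u OR q)) IMPLIES t)
F2 = (u AND r)
Evaluate both on each of 128 rows (bits = p,q,r,s,t,u,v):
  row 0 [0000000]: F1=0 F2=0 -> 0
  row 1 [0000001]: F1=0 F2=0 -> 0
  row 2 [0000010]: F1=1 F2=0 (differ) -> 1
  row 3 [0000011]: F1=0 F2=0 -> 0
  row 4 [0000100]: F1=1 F2=0 (differ) -> 1
  (every remaining row is evaluated the same way; all 128 results are listed next)
Full result column, 8 rows per line (p,q,r,s fixed per line; t,u,v runs 000..111 left to right):
  rows 0-7 [p,q,r,s=0000]: 00101111  (ones: 5)
  rows 8-15 [p,q,r,s=0001]: 00011111  (ones: 5)
  rows 16-23 [p,q,r,s=0010]: 00011100  (ones: 3)
  rows 24-31 [p,q,r,s=0011]: 00101100  (ones: 3)
  rows 32-39 [p,q,r,s=0100]: 00001111  (ones: 4)
  rows 40-47 [p,q,r,s=0101]: 00001111  (ones: 4)
  rows 48-55 [p,q,r,s=0110]: 00111100  (ones: 4)
  rows 56-63 [p,q,r,s=0111]: 00111100  (ones: 4)
  rows 64-71 [p,q,r,s=1000]: 00101111  (ones: 5)
  rows 72-79 [p,q,r,s=1001]: 00011111  (ones: 5)
  rows 80-87 [p,q,r,s=1010]: 00011100  (ones: 3)
  rows 88-95 [p,q,r,s=1011]: 00101100  (ones: 3)
  rows 96-103 [p,q,r,s=1100]: 00001111  (ones: 4)
  rows 104-111 [p,q,r,s=1101]: 00001111  (ones: 4)
  rows 112-119 [p,q,r,s=1110]: 00111100  (ones: 4)
  rows 120-127 [p,q,r,s=1111]: 00111100  (ones: 4)
Disagreements = 5+5+3+3+4+4+4+4+5+5+3+3+4+4+4+4 = 64

64


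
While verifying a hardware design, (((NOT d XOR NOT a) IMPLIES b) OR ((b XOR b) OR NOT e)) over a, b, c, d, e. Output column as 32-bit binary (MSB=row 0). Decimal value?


Formula: (((NOT d XOR NOT a) IMPLIES b) OR ((b XOR b) OR NOT e)) over a, b, c, d, e (32 rows)
Evaluate each row (bits = a,b,c,d,e, MSB first):
  row 0 [00000]: (((NOT 0 XOR NOT 0) IMPLIES 0) OR ((0 XOR 0) OR NOT 0)) -> 1
  row 1 [00001]: (((NOT 0 XOR NOT 0) IMPLIES 0) OR ((0 XOR 0) OR NOT 1)) -> 1
  row 2 [00010]: (((NOT 1 XOR NOT 0) IMPLIES 0) OR ((0 XOR 0) OR NOT 0)) -> 1
  row 3 [00011]: (((NOT 1 XOR NOT 0) IMPLIES 0) OR ((0 XOR 0) OR NOT 1)) -> 0
  row 4 [00100]: (((NOT 0 XOR NOT 0) IMPLIES 0) OR ((0 XOR 0) OR NOT 0)) -> 1
  row 5 [00101]: (((NOT 0 XOR NOT 0) IMPLIES 0) OR ((0 XOR 0) OR NOT 1)) -> 1
  row 6 [00110]: (((NOT 1 XOR NOT 0) IMPLIES 0) OR ((0 XOR 0) OR NOT 0)) -> 1
  row 7 [00111]: (((NOT 1 XOR NOT 0) IMPLIES 0) OR ((0 XOR 0) OR NOT 1)) -> 0
  row 8 [01000]: (((NOT 0 XOR NOT 0) IMPLIES 1) OR ((1 XOR 1) OR NOT 0)) -> 1
  row 9 [01001]: (((NOT 0 XOR NOT 0) IMPLIES 1) OR ((1 XOR 1) OR NOT 1)) -> 1
  row 10 [01010]: (((NOT 1 XOR NOT 0) IMPLIES 1) OR ((1 XOR 1) OR NOT 0)) -> 1
  row 11 [01011]: (((NOT 1 XOR NOT 0) IMPLIES 1) OR ((1 XOR 1) OR NOT 1)) -> 1
  row 12 [01100]: (((NOT 0 XOR NOT 0) IMPLIES 1) OR ((1 XOR 1) OR NOT 0)) -> 1
  row 13 [01101]: (((NOT 0 XOR NOT 0) IMPLIES 1) OR ((1 XOR 1) OR NOT 1)) -> 1
  row 14 [01110]: (((NOT 1 XOR NOT 0) IMPLIES 1) OR ((1 XOR 1) OR NOT 0)) -> 1
  row 15 [01111]: (((NOT 1 XOR NOT 0) IMPLIES 1) OR ((1 XOR 1) OR NOT 1)) -> 1
  row 16 [10000]: (((NOT 0 XOR NOT 1) IMPLIES 0) OR ((0 XOR 0) OR NOT 0)) -> 1
  row 17 [10001]: (((NOT 0 XOR NOT 1) IMPLIES 0) OR ((0 XOR 0) OR NOT 1)) -> 0
  row 18 [10010]: (((NOT 1 XOR NOT 1) IMPLIES 0) OR ((0 XOR 0) OR NOT 0)) -> 1
  row 19 [10011]: (((NOT 1 XOR NOT 1) IMPLIES 0) OR ((0 XOR 0) OR NOT 1)) -> 1
  row 20 [10100]: (((NOT 0 XOR NOT 1) IMPLIES 0) OR ((0 XOR 0) OR NOT 0)) -> 1
  row 21 [10101]: (((NOT 0 XOR NOT 1) IMPLIES 0) OR ((0 XOR 0) OR NOT 1)) -> 0
  row 22 [10110]: (((NOT 1 XOR NOT 1) IMPLIES 0) OR ((0 XOR 0) OR NOT 0)) -> 1
  row 23 [10111]: (((NOT 1 XOR NOT 1) IMPLIES 0) OR ((0 XOR 0) OR NOT 1)) -> 1
  row 24 [11000]: (((NOT 0 XOR NOT 1) IMPLIES 1) OR ((1 XOR 1) OR NOT 0)) -> 1
  row 25 [11001]: (((NOT 0 XOR NOT 1) IMPLIES 1) OR ((1 XOR 1) OR NOT 1)) -> 1
  row 26 [11010]: (((NOT 1 XOR NOT 1) IMPLIES 1) OR ((1 XOR 1) OR NOT 0)) -> 1
  row 27 [11011]: (((NOT 1 XOR NOT 1) IMPLIES 1) OR ((1 XOR 1) OR NOT 1)) -> 1
  row 28 [11100]: (((NOT 0 XOR NOT 1) IMPLIES 1) OR ((1 XOR 1) OR NOT 0)) -> 1
  row 29 [11101]: (((NOT 0 XOR NOT 1) IMPLIES 1) OR ((1 XOR 1) OR NOT 1)) -> 1
  row 30 [11110]: (((NOT 1 XOR NOT 1) IMPLIES 1) OR ((1 XOR 1) OR NOT 0)) -> 1
  row 31 [11111]: (((NOT 1 XOR NOT 1) IMPLIES 1) OR ((1 XOR 1) OR NOT 1)) -> 1
Full result column, 4 rows per line (a,b,c fixed per line; d,e runs 00..11 left to right):
  rows 0-3 [a,b,c=000]: 1110  = hex E
  rows 4-7 [a,b,c=001]: 1110  = hex E
  rows 8-11 [a,b,c=010]: 1111  = hex F
  rows 12-15 [a,b,c=011]: 1111  = hex F
  rows 16-19 [a,b,c=100]: 1011  = hex B
  rows 20-23 [a,b,c=101]: 1011  = hex B
  rows 24-27 [a,b,c=110]: 1111  = hex F
  rows 28-31 [a,b,c=111]: 1111  = hex F
Output column (row 0 .. row 31) = 11101110111111111011101111111111
Output column grouped in 4s = 1110 1110 1111 1111 1011 1011 1111 1111 = 0xEEFFBBFF
Convert to decimal digit by digit (value = value*16 + digit):
  E -> 14
  14*16 + 14 (E) = 238
  238*16 + 15 (F) = 3823
  3823*16 + 15 (F) = 61183
  61183*16 + 11 (B) = 978939
  978939*16 + 11 (B) = 15663035
  15663035*16 + 15 (F) = 250608575
  250608575*16 + 15 (F) = 4009737215
Decimal = 4009737215

4009737215


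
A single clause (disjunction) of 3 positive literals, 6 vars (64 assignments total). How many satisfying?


Step 1: Total=2^6=64
Step 2: Unsat when all 3 false: 2^3=8
Step 3: Sat=64-8=56

56


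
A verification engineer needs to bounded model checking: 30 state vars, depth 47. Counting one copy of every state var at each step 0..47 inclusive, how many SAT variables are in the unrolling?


BMC unrolls to depth k, creating one copy of each state var for steps 0..k.
Step count = 47 + 1 = 48 (steps 0 through 47)
Vars per step = 30
Total = 30 * 48 = 1440

1440


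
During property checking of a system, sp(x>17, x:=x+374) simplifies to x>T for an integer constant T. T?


Formula: sp(P, x:=E) = exists old_x. (x = E[old_x/x]) AND P[old_x/x] (old_x is the value of x before the assignment; eliminate old_x by solving x = E[old_x/x] for old_x)
Step 1: Precondition P: x>17, i.e. old_x > 17
Step 2: Assignment gives x = old_x + 374, so old_x = x - 374
Step 3: Substitute into P: x - 374 > 17
Step 4: Simplify: x > 17+374 = 391

391


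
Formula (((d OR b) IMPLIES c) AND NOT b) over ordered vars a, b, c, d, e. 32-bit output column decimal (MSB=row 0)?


Formula: (((d OR b) IMPLIES c) AND NOT b) over a, b, c, d, e (32 rows)
Evaluate each row (bits = a,b,c,d,e, MSB first):
  row 0 [00000]: (((0 OR 0) IMPLIES 0) AND NOT 0) -> 1
  row 1 [00001]: (((0 OR 0) IMPLIES 0) AND NOT 0) -> 1
  row 2 [00010]: (((1 OR 0) IMPLIES 0) AND NOT 0) -> 0
  row 3 [00011]: (((1 OR 0) IMPLIES 0) AND NOT 0) -> 0
  row 4 [00100]: (((0 OR 0) IMPLIES 1) AND NOT 0) -> 1
  row 5 [00101]: (((0 OR 0) IMPLIES 1) AND NOT 0) -> 1
  row 6 [00110]: (((1 OR 0) IMPLIES 1) AND NOT 0) -> 1
  row 7 [00111]: (((1 OR 0) IMPLIES 1) AND NOT 0) -> 1
  row 8 [01000]: (((0 OR 1) IMPLIES 0) AND NOT 1) -> 0
  row 9 [01001]: (((0 OR 1) IMPLIES 0) AND NOT 1) -> 0
  row 10 [01010]: (((1 OR 1) IMPLIES 0) AND NOT 1) -> 0
  row 11 [01011]: (((1 OR 1) IMPLIES 0) AND NOT 1) -> 0
  row 12 [01100]: (((0 OR 1) IMPLIES 1) AND NOT 1) -> 0
  row 13 [01101]: (((0 OR 1) IMPLIES 1) AND NOT 1) -> 0
  row 14 [01110]: (((1 OR 1) IMPLIES 1) AND NOT 1) -> 0
  row 15 [01111]: (((1 OR 1) IMPLIES 1) AND NOT 1) -> 0
  row 16 [10000]: (((0 OR 0) IMPLIES 0) AND NOT 0) -> 1
  row 17 [10001]: (((0 OR 0) IMPLIES 0) AND NOT 0) -> 1
  row 18 [10010]: (((1 OR 0) IMPLIES 0) AND NOT 0) -> 0
  row 19 [10011]: (((1 OR 0) IMPLIES 0) AND NOT 0) -> 0
  row 20 [10100]: (((0 OR 0) IMPLIES 1) AND NOT 0) -> 1
  row 21 [10101]: (((0 OR 0) IMPLIES 1) AND NOT 0) -> 1
  row 22 [10110]: (((1 OR 0) IMPLIES 1) AND NOT 0) -> 1
  row 23 [10111]: (((1 OR 0) IMPLIES 1) AND NOT 0) -> 1
  row 24 [11000]: (((0 OR 1) IMPLIES 0) AND NOT 1) -> 0
  row 25 [11001]: (((0 OR 1) IMPLIES 0) AND NOT 1) -> 0
  row 26 [11010]: (((1 OR 1) IMPLIES 0) AND NOT 1) -> 0
  row 27 [11011]: (((1 OR 1) IMPLIES 0) AND NOT 1) -> 0
  row 28 [11100]: (((0 OR 1) IMPLIES 1) AND NOT 1) -> 0
  row 29 [11101]: (((0 OR 1) IMPLIES 1) AND NOT 1) -> 0
  row 30 [11110]: (((1 OR 1) IMPLIES 1) AND NOT 1) -> 0
  row 31 [11111]: (((1 OR 1) IMPLIES 1) AND NOT 1) -> 0
Full result column, 4 rows per line (a,b,c fixed per line; d,e runs 00..11 left to right):
  rows 0-3 [a,b,c=000]: 1100  = hex C
  rows 4-7 [a,b,c=001]: 1111  = hex F
  rows 8-11 [a,b,c=010]: 0000  = hex 0
  rows 12-15 [a,b,c=011]: 0000  = hex 0
  rows 16-19 [a,b,c=100]: 1100  = hex C
  rows 20-23 [a,b,c=101]: 1111  = hex F
  rows 24-27 [a,b,c=110]: 0000  = hex 0
  rows 28-31 [a,b,c=111]: 0000  = hex 0
Output column (row 0 .. row 31) = 11001111000000001100111100000000
Output column grouped in 4s = 1100 1111 0000 0000 1100 1111 0000 0000 = 0xCF00CF00
Convert to decimal digit by digit (value = value*16 + digit):
  C -> 12
  12*16 + 15 (F) = 207
  207*16 + 0 = 3312
  3312*16 + 0 = 52992
  52992*16 + 12 (C) = 847884
  847884*16 + 15 (F) = 13566159
  13566159*16 + 0 = 217058544
  217058544*16 + 0 = 3472936704
Decimal = 3472936704

3472936704


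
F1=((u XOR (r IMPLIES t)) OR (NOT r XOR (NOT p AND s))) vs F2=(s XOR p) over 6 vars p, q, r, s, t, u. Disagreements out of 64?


F1 = ((u XOR (r IMPLIES t)) OR (NOT r XOR (NOT p AND s)))
F2 = (s XOR p)
Evaluate both on each of 64 rows (bits = p,q,r,s,t,u):
  row 0 [000000]: F1=1 F2=0 (differ) -> 1
  row 1 [000001]: F1=1 F2=0 (differ) -> 1
  row 2 [000010]: F1=1 F2=0 (differ) -> 1
  row 3 [000011]: F1=1 F2=0 (differ) -> 1
  row 4 [000100]: F1=1 F2=1 -> 0
  (every remaining row is evaluated the same way; all 64 results are listed next)
Full result column, 8 rows per line (p,q,r fixed per line; s,t,u runs 000..111 left to right):
  rows 0-7 [p,q,r=000]: 11110101  (ones: 6)
  rows 8-15 [p,q,r=001]: 01100000  (ones: 2)
  rows 16-23 [p,q,r=010]: 11110101  (ones: 6)
  rows 24-31 [p,q,r=011]: 01100000  (ones: 2)
  rows 32-39 [p,q,r=100]: 00001111  (ones: 4)
  rows 40-47 [p,q,r=101]: 10010110  (ones: 4)
  rows 48-55 [p,q,r=110]: 00001111  (ones: 4)
  rows 56-63 [p,q,r=111]: 10010110  (ones: 4)
Disagreements = 6+2+6+2+4+4+4+4 = 32

32


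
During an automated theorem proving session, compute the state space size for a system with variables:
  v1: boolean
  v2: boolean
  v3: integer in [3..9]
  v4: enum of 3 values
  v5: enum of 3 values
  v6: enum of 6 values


State space = product of domain sizes of all variables.
Domain sizes:
  v1 (boolean): 2
  v2 (boolean): 2
  v3 (integer in [3..9]): 7
  v4 (enum of 3 values): 3
  v5 (enum of 3 values): 3
  v6 (enum of 6 values): 6
Product = 2 * 2 * 7 * 3 * 3 * 6 = 1512

1512


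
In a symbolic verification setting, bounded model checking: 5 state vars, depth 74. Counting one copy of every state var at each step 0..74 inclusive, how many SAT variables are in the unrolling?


BMC unrolls to depth k, creating one copy of each state var for steps 0..k.
Step count = 74 + 1 = 75 (steps 0 through 74)
Vars per step = 5
Total = 5 * 75 = 375

375


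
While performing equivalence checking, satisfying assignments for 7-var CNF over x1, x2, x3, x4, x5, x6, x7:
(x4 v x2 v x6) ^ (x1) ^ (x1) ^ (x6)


CNF with 4 clauses over 7 vars (128 assignments).
An assignment satisfies CNF iff every clause has >=1 true literal.
Check each row (bits = x1,x2,x3,x4,x5,x6,x7; clause T/F shown):
  row 0 [0000000]: clauses=FFFF -> 0
  row 1 [0000001]: clauses=FFFF -> 0
  row 2 [0000010]: clauses=TFFT -> 0
  row 3 [0000011]: clauses=TFFT -> 0
  row 4 [0000100]: clauses=FFFF -> 0
  (every remaining row is evaluated the same way; all 128 results are listed next)
Full result column, 8 rows per line (x1,x2,x3,x4 fixed per line; x5,x6,x7 runs 000..111 left to right):
  rows 0-7 [x1,x2,x3,x4=0000]: 00000000  (ones: 0)
  rows 8-15 [x1,x2,x3,x4=0001]: 00000000  (ones: 0)
  rows 16-23 [x1,x2,x3,x4=0010]: 00000000  (ones: 0)
  rows 24-31 [x1,x2,x3,x4=0011]: 00000000  (ones: 0)
  rows 32-39 [x1,x2,x3,x4=0100]: 00000000  (ones: 0)
  rows 40-47 [x1,x2,x3,x4=0101]: 00000000  (ones: 0)
  rows 48-55 [x1,x2,x3,x4=0110]: 00000000  (ones: 0)
  rows 56-63 [x1,x2,x3,x4=0111]: 00000000  (ones: 0)
  rows 64-71 [x1,x2,x3,x4=1000]: 00110011  (ones: 4)
  rows 72-79 [x1,x2,x3,x4=1001]: 00110011  (ones: 4)
  rows 80-87 [x1,x2,x3,x4=1010]: 00110011  (ones: 4)
  rows 88-95 [x1,x2,x3,x4=1011]: 00110011  (ones: 4)
  rows 96-103 [x1,x2,x3,x4=1100]: 00110011  (ones: 4)
  rows 104-111 [x1,x2,x3,x4=1101]: 00110011  (ones: 4)
  rows 112-119 [x1,x2,x3,x4=1110]: 00110011  (ones: 4)
  rows 120-127 [x1,x2,x3,x4=1111]: 00110011  (ones: 4)
Satisfying assignments = 0+0+0+0+0+0+0+0+4+4+4+4+4+4+4+4 = 32

32


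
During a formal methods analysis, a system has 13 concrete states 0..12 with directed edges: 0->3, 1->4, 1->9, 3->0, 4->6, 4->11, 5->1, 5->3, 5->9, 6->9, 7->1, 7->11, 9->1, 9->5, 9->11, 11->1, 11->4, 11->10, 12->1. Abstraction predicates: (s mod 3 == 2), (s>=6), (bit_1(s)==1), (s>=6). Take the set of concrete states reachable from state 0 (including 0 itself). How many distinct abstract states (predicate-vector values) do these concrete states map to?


BFS from 0:
Concrete reachable: {0, 3}
Abstract via predicates (s mod 3 == 2), (s>=6), (bit_1(s)==1), (s>=6):
  (0,0,0,0) <- {0}
  (0,0,1,0) <- {3}
Distinct abstract states = 2

2


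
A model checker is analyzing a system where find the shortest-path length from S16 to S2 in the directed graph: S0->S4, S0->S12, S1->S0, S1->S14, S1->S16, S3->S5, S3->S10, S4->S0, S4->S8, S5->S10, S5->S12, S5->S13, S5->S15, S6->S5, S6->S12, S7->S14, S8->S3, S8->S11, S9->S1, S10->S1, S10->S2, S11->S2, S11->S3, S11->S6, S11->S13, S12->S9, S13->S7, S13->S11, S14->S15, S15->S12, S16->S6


BFS layer-by-layer from S16:
  dist 0: {S16}
  dist 1: {S6}
  dist 2: {S5, S12}
  dist 3: {S9, S10, S13, S15}
  dist 4: {S1, S2, S7, S11}
  -> S2 reached at distance 4
Shortest path length = 4

4


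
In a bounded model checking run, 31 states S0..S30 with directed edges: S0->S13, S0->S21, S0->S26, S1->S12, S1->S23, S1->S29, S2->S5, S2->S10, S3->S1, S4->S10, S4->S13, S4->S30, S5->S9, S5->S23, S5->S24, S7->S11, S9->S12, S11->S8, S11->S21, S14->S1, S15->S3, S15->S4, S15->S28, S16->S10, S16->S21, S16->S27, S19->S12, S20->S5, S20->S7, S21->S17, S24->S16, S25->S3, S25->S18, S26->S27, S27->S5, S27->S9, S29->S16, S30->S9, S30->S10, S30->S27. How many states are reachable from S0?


BFS from S0:
  layer 0: {S0}
  layer 1: {S13, S21, S26}
  layer 2: {S17, S27}
  layer 3: {S5, S9}
  layer 4: {S12, S23, S24}
  layer 5: {S16}
  layer 6: {S10}
Reachable set: {S0, S5, S9, S10, S12, S13, S16, S17, S21, S23, S24, S26, S27}
Count = 13

13


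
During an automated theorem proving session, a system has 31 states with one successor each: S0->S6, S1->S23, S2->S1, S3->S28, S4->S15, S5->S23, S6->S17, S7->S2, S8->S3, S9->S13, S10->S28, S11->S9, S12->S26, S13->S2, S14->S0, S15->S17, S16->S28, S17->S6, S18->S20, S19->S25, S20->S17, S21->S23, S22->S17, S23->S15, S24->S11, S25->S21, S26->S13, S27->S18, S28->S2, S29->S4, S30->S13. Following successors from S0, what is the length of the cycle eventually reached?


Trace from S0 until a state repeats:
  S0 -> S6 -> S17 -> S6
S6 first seen at step 1, revisited at step 3.
Cycle length = 3 - 1 = 2

2


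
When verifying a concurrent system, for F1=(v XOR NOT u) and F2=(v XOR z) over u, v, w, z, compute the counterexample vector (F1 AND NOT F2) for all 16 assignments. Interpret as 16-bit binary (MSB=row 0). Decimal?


F1 = (v XOR NOT u)
F2 = (v XOR z)
Counterexample to F1=>F2 is where F1=1 and F2=0.
Evaluate each row (bits = u,v,w,z, MSB first):
  row 0 [0000]: F1=1 F2=0 -> F1&~F2 -> 1
  row 1 [0001]: F1=1 F2=1 -> F1&~F2 -> 0
  row 2 [0010]: F1=1 F2=0 -> F1&~F2 -> 1
  row 3 [0011]: F1=1 F2=1 -> F1&~F2 -> 0
  row 4 [0100]: F1=0 F2=1 -> F1&~F2 -> 0
  row 5 [0101]: F1=0 F2=0 -> F1&~F2 -> 0
  row 6 [0110]: F1=0 F2=1 -> F1&~F2 -> 0
  row 7 [0111]: F1=0 F2=0 -> F1&~F2 -> 0
  row 8 [1000]: F1=0 F2=0 -> F1&~F2 -> 0
  row 9 [1001]: F1=0 F2=1 -> F1&~F2 -> 0
  row 10 [1010]: F1=0 F2=0 -> F1&~F2 -> 0
  row 11 [1011]: F1=0 F2=1 -> F1&~F2 -> 0
  row 12 [1100]: F1=1 F2=1 -> F1&~F2 -> 0
  row 13 [1101]: F1=1 F2=0 -> F1&~F2 -> 1
  row 14 [1110]: F1=1 F2=1 -> F1&~F2 -> 0
  row 15 [1111]: F1=1 F2=0 -> F1&~F2 -> 1
Full result column, 4 rows per line (u,v fixed per line; w,z runs 00..11 left to right):
  rows 0-3 [u,v=00]: 1010  = hex A
  rows 4-7 [u,v=01]: 0000  = hex 0
  rows 8-11 [u,v=10]: 0000  = hex 0
  rows 12-15 [u,v=11]: 0101  = hex 5
Counterexample vector (row 0 .. row 15) = 1010000000000101
Output column grouped in 4s = 1010 0000 0000 0101 = 0xA005
Convert to decimal digit by digit (value = value*16 + digit):
  A -> 10
  10*16 + 0 = 160
  160*16 + 0 = 2560
  2560*16 + 5 = 40965
Decimal = 40965

40965


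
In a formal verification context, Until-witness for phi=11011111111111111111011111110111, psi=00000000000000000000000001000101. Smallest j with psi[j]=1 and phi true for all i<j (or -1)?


(phi U psi) at 0: need smallest j with psi[j]=1 and phi[i]=1 for all i in [0,j).
Scan from step 0:
  step 0: phi=1, psi=0 -> continue
  step 1: phi=1, psi=0 -> continue
  step 2: phi=0 -> phi-prefix broken from here
  step 25: psi=1 but phi already failed -> not a witness
  step 29: psi=1 but phi already failed -> not a witness
  step 31: psi=1 but phi already failed -> not a witness
  end of trace: no witness -> -1
Witness step = -1

-1


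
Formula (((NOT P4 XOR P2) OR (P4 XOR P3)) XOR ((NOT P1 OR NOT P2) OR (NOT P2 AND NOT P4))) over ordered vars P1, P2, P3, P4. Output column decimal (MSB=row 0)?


Formula: (((NOT P4 XOR P2) OR (P4 XOR P3)) XOR ((NOT P1 OR NOT P2) OR (NOT P2 AND NOT P4))) over P1, P2, P3, P4 (16 rows)
Evaluate each row (bits = P1,P2,P3,P4, MSB first):
  row 0 [0000]: (((NOT 0 XOR 0) OR (0 XOR 0)) XOR ((NOT 0 OR NOT 0) OR (NOT 0 AND NOT 0))) -> 0
  row 1 [0001]: (((NOT 1 XOR 0) OR (1 XOR 0)) XOR ((NOT 0 OR NOT 0) OR (NOT 0 AND NOT 1))) -> 0
  row 2 [0010]: (((NOT 0 XOR 0) OR (0 XOR 1)) XOR ((NOT 0 OR NOT 0) OR (NOT 0 AND NOT 0))) -> 0
  row 3 [0011]: (((NOT 1 XOR 0) OR (1 XOR 1)) XOR ((NOT 0 OR NOT 0) OR (NOT 0 AND NOT 1))) -> 1
  row 4 [0100]: (((NOT 0 XOR 1) OR (0 XOR 0)) XOR ((NOT 0 OR NOT 1) OR (NOT 1 AND NOT 0))) -> 1
  row 5 [0101]: (((NOT 1 XOR 1) OR (1 XOR 0)) XOR ((NOT 0 OR NOT 1) OR (NOT 1 AND NOT 1))) -> 0
  row 6 [0110]: (((NOT 0 XOR 1) OR (0 XOR 1)) XOR ((NOT 0 OR NOT 1) OR (NOT 1 AND NOT 0))) -> 0
  row 7 [0111]: (((NOT 1 XOR 1) OR (1 XOR 1)) XOR ((NOT 0 OR NOT 1) OR (NOT 1 AND NOT 1))) -> 0
  row 8 [1000]: (((NOT 0 XOR 0) OR (0 XOR 0)) XOR ((NOT 1 OR NOT 0) OR (NOT 0 AND NOT 0))) -> 0
  row 9 [1001]: (((NOT 1 XOR 0) OR (1 XOR 0)) XOR ((NOT 1 OR NOT 0) OR (NOT 0 AND NOT 1))) -> 0
  row 10 [1010]: (((NOT 0 XOR 0) OR (0 XOR 1)) XOR ((NOT 1 OR NOT 0) OR (NOT 0 AND NOT 0))) -> 0
  row 11 [1011]: (((NOT 1 XOR 0) OR (1 XOR 1)) XOR ((NOT 1 OR NOT 0) OR (NOT 0 AND NOT 1))) -> 1
  row 12 [1100]: (((NOT 0 XOR 1) OR (0 XOR 0)) XOR ((NOT 1 OR NOT 1) OR (NOT 1 AND NOT 0))) -> 0
  row 13 [1101]: (((NOT 1 XOR 1) OR (1 XOR 0)) XOR ((NOT 1 OR NOT 1) OR (NOT 1 AND NOT 1))) -> 1
  row 14 [1110]: (((NOT 0 XOR 1) OR (0 XOR 1)) XOR ((NOT 1 OR NOT 1) OR (NOT 1 AND NOT 0))) -> 1
  row 15 [1111]: (((NOT 1 XOR 1) OR (1 XOR 1)) XOR ((NOT 1 OR NOT 1) OR (NOT 1 AND NOT 1))) -> 1
Full result column, 4 rows per line (P1,P2 fixed per line; P3,P4 runs 00..11 left to right):
  rows 0-3 [P1,P2=00]: 0001  = hex 1
  rows 4-7 [P1,P2=01]: 1000  = hex 8
  rows 8-11 [P1,P2=10]: 0001  = hex 1
  rows 12-15 [P1,P2=11]: 0111  = hex 7
Output column (row 0 .. row 15) = 0001100000010111
Output column grouped in 4s = 0001 1000 0001 0111 = 0x1817
Convert to decimal digit by digit (value = value*16 + digit):
  1 -> 1
  1*16 + 8 = 24
  24*16 + 1 = 385
  385*16 + 7 = 6167
Decimal = 6167

6167


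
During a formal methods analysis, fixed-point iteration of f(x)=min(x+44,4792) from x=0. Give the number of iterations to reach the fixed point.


Step 1: x=0, cap=4792, increment=44
Step 2: x grows by 44 each step until capped at 4792; fixed point is x=4792
Step 3: iterations = ceil(4792/44) = 109

109


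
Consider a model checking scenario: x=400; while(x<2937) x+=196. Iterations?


Step 1: x goes from 400 toward 2937 by 196; the body runs while x<2937, so iterations = ceil((bound-start)/step)
Step 2: Distance=2537
Step 3: ceil(2537/196)=13

13


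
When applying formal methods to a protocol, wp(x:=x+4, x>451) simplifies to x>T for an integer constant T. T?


Formula: wp(x:=E, P) = P[E/x] (substitute E for x in postcondition)
Step 1: Postcondition: x>451
Step 2: Substitute x+4 for x: x+4>451
Step 3: Solve for x: x > 451-4 = 447

447


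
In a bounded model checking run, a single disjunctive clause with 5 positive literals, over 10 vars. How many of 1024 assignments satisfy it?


Step 1: Total=2^10=1024
Step 2: Unsat when all 5 false: 2^5=32
Step 3: Sat=1024-32=992

992


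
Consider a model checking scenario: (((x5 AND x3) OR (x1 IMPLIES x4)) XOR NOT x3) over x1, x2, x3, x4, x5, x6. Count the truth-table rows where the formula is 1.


Formula: (((x5 AND x3) OR (x1 IMPLIES x4)) XOR NOT x3) over 6 vars (64 rows)
Evaluate each row (x1, x2, x3, x4, x5, x6 as bits, MSB first):
  row 0 [000000]: (((0 AND 0) OR (0 IMPLIES 0)) XOR NOT 0) -> 0
  row 1 [000001]: (((0 AND 0) OR (0 IMPLIES 0)) XOR NOT 0) -> 0
  row 2 [000010]: (((1 AND 0) OR (0 IMPLIES 0)) XOR NOT 0) -> 0
  row 3 [000011]: (((1 AND 0) OR (0 IMPLIES 0)) XOR NOT 0) -> 0
  row 4 [000100]: (((0 AND 0) OR (0 IMPLIES 1)) XOR NOT 0) -> 0
  (every remaining row is evaluated the same way; all 64 results are listed next)
Full result column, 8 rows per line (x1,x2,x3 fixed per line; x4,x5,x6 runs 000..111 left to right):
  rows 0-7 [x1,x2,x3=000]: 00000000  (ones: 0)
  rows 8-15 [x1,x2,x3=001]: 11111111  (ones: 8)
  rows 16-23 [x1,x2,x3=010]: 00000000  (ones: 0)
  rows 24-31 [x1,x2,x3=011]: 11111111  (ones: 8)
  rows 32-39 [x1,x2,x3=100]: 11110000  (ones: 4)
  rows 40-47 [x1,x2,x3=101]: 00111111  (ones: 6)
  rows 48-55 [x1,x2,x3=110]: 11110000  (ones: 4)
  rows 56-63 [x1,x2,x3=111]: 00111111  (ones: 6)
Count of 1-rows = 0+8+0+8+4+6+4+6 = 36

36


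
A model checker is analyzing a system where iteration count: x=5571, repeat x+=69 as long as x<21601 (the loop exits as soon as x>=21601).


Step 1: x goes from 5571 toward 21601 by 69; the body runs while x<21601, so iterations = ceil((bound-start)/step)
Step 2: Distance=16030
Step 3: ceil(16030/69)=233

233


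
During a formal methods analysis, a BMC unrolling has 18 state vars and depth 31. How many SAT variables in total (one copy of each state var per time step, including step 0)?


BMC unrolls to depth k, creating one copy of each state var for steps 0..k.
Step count = 31 + 1 = 32 (steps 0 through 31)
Vars per step = 18
Total = 18 * 32 = 576

576


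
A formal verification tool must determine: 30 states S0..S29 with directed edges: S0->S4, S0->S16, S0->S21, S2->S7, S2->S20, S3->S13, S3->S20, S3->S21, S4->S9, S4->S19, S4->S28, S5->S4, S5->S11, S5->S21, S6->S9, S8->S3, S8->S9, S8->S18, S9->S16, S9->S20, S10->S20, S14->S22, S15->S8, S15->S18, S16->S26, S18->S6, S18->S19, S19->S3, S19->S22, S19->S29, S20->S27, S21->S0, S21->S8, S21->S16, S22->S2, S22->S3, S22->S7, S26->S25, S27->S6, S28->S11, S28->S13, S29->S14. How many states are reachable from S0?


BFS from S0:
  layer 0: {S0}
  layer 1: {S4, S16, S21}
  layer 2: {S8, S9, S19, S26, S28}
  layer 3: {S3, S11, S13, S18, S20, S22, S25, S29}
  layer 4: {S2, S6, S7, S14, S27}
Reachable set: {S0, S2, S3, S4, S6, S7, S8, S9, S11, S13, S14, S16, S18, S19, S20, S21, S22, S25, S26, S27, S28, S29}
Count = 22

22


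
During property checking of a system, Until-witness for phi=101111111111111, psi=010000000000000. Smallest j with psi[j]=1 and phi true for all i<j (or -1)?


(phi U psi) at 0: need smallest j with psi[j]=1 and phi[i]=1 for all i in [0,j).
Scan from step 0:
  step 0: phi=1, psi=0 -> continue
  step 1: psi=1 and phi held for [0,1) -> witness found
Witness step = 1

1


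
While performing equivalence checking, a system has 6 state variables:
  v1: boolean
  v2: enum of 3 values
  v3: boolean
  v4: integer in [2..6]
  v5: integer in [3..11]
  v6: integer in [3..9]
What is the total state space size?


State space = product of domain sizes of all variables.
Domain sizes:
  v1 (boolean): 2
  v2 (enum of 3 values): 3
  v3 (boolean): 2
  v4 (integer in [2..6]): 5
  v5 (integer in [3..11]): 9
  v6 (integer in [3..9]): 7
Product = 2 * 3 * 2 * 5 * 9 * 7 = 3780

3780


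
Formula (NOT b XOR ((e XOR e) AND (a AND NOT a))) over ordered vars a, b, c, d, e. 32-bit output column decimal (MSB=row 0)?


Formula: (NOT b XOR ((e XOR e) AND (a AND NOT a))) over a, b, c, d, e (32 rows)
Evaluate each row (bits = a,b,c,d,e, MSB first):
  row 0 [00000]: (NOT 0 XOR ((0 XOR 0) AND (0 AND NOT 0))) -> 1
  row 1 [00001]: (NOT 0 XOR ((1 XOR 1) AND (0 AND NOT 0))) -> 1
  row 2 [00010]: (NOT 0 XOR ((0 XOR 0) AND (0 AND NOT 0))) -> 1
  row 3 [00011]: (NOT 0 XOR ((1 XOR 1) AND (0 AND NOT 0))) -> 1
  row 4 [00100]: (NOT 0 XOR ((0 XOR 0) AND (0 AND NOT 0))) -> 1
  row 5 [00101]: (NOT 0 XOR ((1 XOR 1) AND (0 AND NOT 0))) -> 1
  row 6 [00110]: (NOT 0 XOR ((0 XOR 0) AND (0 AND NOT 0))) -> 1
  row 7 [00111]: (NOT 0 XOR ((1 XOR 1) AND (0 AND NOT 0))) -> 1
  row 8 [01000]: (NOT 1 XOR ((0 XOR 0) AND (0 AND NOT 0))) -> 0
  row 9 [01001]: (NOT 1 XOR ((1 XOR 1) AND (0 AND NOT 0))) -> 0
  row 10 [01010]: (NOT 1 XOR ((0 XOR 0) AND (0 AND NOT 0))) -> 0
  row 11 [01011]: (NOT 1 XOR ((1 XOR 1) AND (0 AND NOT 0))) -> 0
  row 12 [01100]: (NOT 1 XOR ((0 XOR 0) AND (0 AND NOT 0))) -> 0
  row 13 [01101]: (NOT 1 XOR ((1 XOR 1) AND (0 AND NOT 0))) -> 0
  row 14 [01110]: (NOT 1 XOR ((0 XOR 0) AND (0 AND NOT 0))) -> 0
  row 15 [01111]: (NOT 1 XOR ((1 XOR 1) AND (0 AND NOT 0))) -> 0
  row 16 [10000]: (NOT 0 XOR ((0 XOR 0) AND (1 AND NOT 1))) -> 1
  row 17 [10001]: (NOT 0 XOR ((1 XOR 1) AND (1 AND NOT 1))) -> 1
  row 18 [10010]: (NOT 0 XOR ((0 XOR 0) AND (1 AND NOT 1))) -> 1
  row 19 [10011]: (NOT 0 XOR ((1 XOR 1) AND (1 AND NOT 1))) -> 1
  row 20 [10100]: (NOT 0 XOR ((0 XOR 0) AND (1 AND NOT 1))) -> 1
  row 21 [10101]: (NOT 0 XOR ((1 XOR 1) AND (1 AND NOT 1))) -> 1
  row 22 [10110]: (NOT 0 XOR ((0 XOR 0) AND (1 AND NOT 1))) -> 1
  row 23 [10111]: (NOT 0 XOR ((1 XOR 1) AND (1 AND NOT 1))) -> 1
  row 24 [11000]: (NOT 1 XOR ((0 XOR 0) AND (1 AND NOT 1))) -> 0
  row 25 [11001]: (NOT 1 XOR ((1 XOR 1) AND (1 AND NOT 1))) -> 0
  row 26 [11010]: (NOT 1 XOR ((0 XOR 0) AND (1 AND NOT 1))) -> 0
  row 27 [11011]: (NOT 1 XOR ((1 XOR 1) AND (1 AND NOT 1))) -> 0
  row 28 [11100]: (NOT 1 XOR ((0 XOR 0) AND (1 AND NOT 1))) -> 0
  row 29 [11101]: (NOT 1 XOR ((1 XOR 1) AND (1 AND NOT 1))) -> 0
  row 30 [11110]: (NOT 1 XOR ((0 XOR 0) AND (1 AND NOT 1))) -> 0
  row 31 [11111]: (NOT 1 XOR ((1 XOR 1) AND (1 AND NOT 1))) -> 0
Full result column, 4 rows per line (a,b,c fixed per line; d,e runs 00..11 left to right):
  rows 0-3 [a,b,c=000]: 1111  = hex F
  rows 4-7 [a,b,c=001]: 1111  = hex F
  rows 8-11 [a,b,c=010]: 0000  = hex 0
  rows 12-15 [a,b,c=011]: 0000  = hex 0
  rows 16-19 [a,b,c=100]: 1111  = hex F
  rows 20-23 [a,b,c=101]: 1111  = hex F
  rows 24-27 [a,b,c=110]: 0000  = hex 0
  rows 28-31 [a,b,c=111]: 0000  = hex 0
Output column (row 0 .. row 31) = 11111111000000001111111100000000
Output column grouped in 4s = 1111 1111 0000 0000 1111 1111 0000 0000 = 0xFF00FF00
Convert to decimal digit by digit (value = value*16 + digit):
  F -> 15
  15*16 + 15 (F) = 255
  255*16 + 0 = 4080
  4080*16 + 0 = 65280
  65280*16 + 15 (F) = 1044495
  1044495*16 + 15 (F) = 16711935
  16711935*16 + 0 = 267390960
  267390960*16 + 0 = 4278255360
Decimal = 4278255360

4278255360


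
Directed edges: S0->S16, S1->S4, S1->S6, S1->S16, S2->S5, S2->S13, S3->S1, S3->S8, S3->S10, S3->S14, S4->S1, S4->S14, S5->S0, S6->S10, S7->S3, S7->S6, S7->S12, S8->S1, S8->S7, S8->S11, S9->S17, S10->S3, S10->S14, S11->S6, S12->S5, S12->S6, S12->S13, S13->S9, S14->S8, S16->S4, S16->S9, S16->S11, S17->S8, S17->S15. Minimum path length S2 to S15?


BFS layer-by-layer from S2:
  dist 0: {S2}
  dist 1: {S5, S13}
  dist 2: {S0, S9}
  dist 3: {S16, S17}
  dist 4: {S4, S8, S11, S15}
  -> S15 reached at distance 4
Shortest path length = 4

4


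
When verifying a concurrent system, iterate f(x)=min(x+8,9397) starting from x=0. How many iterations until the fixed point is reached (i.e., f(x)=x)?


Step 1: x=0, cap=9397, increment=8
Step 2: x grows by 8 each step until capped at 9397; fixed point is x=9397
Step 3: iterations = ceil(9397/8) = 1175

1175


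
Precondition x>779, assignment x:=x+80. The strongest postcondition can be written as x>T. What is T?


Formula: sp(P, x:=E) = exists old_x. (x = E[old_x/x]) AND P[old_x/x] (old_x is the value of x before the assignment; eliminate old_x by solving x = E[old_x/x] for old_x)
Step 1: Precondition P: x>779, i.e. old_x > 779
Step 2: Assignment gives x = old_x + 80, so old_x = x - 80
Step 3: Substitute into P: x - 80 > 779
Step 4: Simplify: x > 779+80 = 859

859


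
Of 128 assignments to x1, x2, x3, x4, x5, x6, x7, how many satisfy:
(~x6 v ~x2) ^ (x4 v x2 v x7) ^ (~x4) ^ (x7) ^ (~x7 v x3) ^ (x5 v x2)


CNF with 6 clauses over 7 vars (128 assignments).
An assignment satisfies CNF iff every clause has >=1 true literal.
Check each row (bits = x1,x2,x3,x4,x5,x6,x7; clause T/F shown):
  row 0 [0000000]: clauses=TFTFTF -> 0
  row 1 [0000001]: clauses=TTTTFF -> 0
  row 2 [0000010]: clauses=TFTFTF -> 0
  row 3 [0000011]: clauses=TTTTFF -> 0
  row 4 [0000100]: clauses=TFTFTT -> 0
  (every remaining row is evaluated the same way; all 128 results are listed next)
Full result column, 8 rows per line (x1,x2,x3,x4 fixed per line; x5,x6,x7 runs 000..111 left to right):
  rows 0-7 [x1,x2,x3,x4=0000]: 00000000  (ones: 0)
  rows 8-15 [x1,x2,x3,x4=0001]: 00000000  (ones: 0)
  rows 16-23 [x1,x2,x3,x4=0010]: 00000101  (ones: 2)
  rows 24-31 [x1,x2,x3,x4=0011]: 00000000  (ones: 0)
  rows 32-39 [x1,x2,x3,x4=0100]: 00000000  (ones: 0)
  rows 40-47 [x1,x2,x3,x4=0101]: 00000000  (ones: 0)
  rows 48-55 [x1,x2,x3,x4=0110]: 01000100  (ones: 2)
  rows 56-63 [x1,x2,x3,x4=0111]: 00000000  (ones: 0)
  rows 64-71 [x1,x2,x3,x4=1000]: 00000000  (ones: 0)
  rows 72-79 [x1,x2,x3,x4=1001]: 00000000  (ones: 0)
  rows 80-87 [x1,x2,x3,x4=1010]: 00000101  (ones: 2)
  rows 88-95 [x1,x2,x3,x4=1011]: 00000000  (ones: 0)
  rows 96-103 [x1,x2,x3,x4=1100]: 00000000  (ones: 0)
  rows 104-111 [x1,x2,x3,x4=1101]: 00000000  (ones: 0)
  rows 112-119 [x1,x2,x3,x4=1110]: 01000100  (ones: 2)
  rows 120-127 [x1,x2,x3,x4=1111]: 00000000  (ones: 0)
Satisfying assignments = 0+0+2+0+0+0+2+0+0+0+2+0+0+0+2+0 = 8

8


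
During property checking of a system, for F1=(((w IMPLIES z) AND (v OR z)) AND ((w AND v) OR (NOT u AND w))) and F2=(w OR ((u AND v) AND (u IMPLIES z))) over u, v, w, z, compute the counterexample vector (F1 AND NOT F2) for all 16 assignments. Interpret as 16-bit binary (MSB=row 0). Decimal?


F1 = (((w IMPLIES z) AND (v OR z)) AND ((w AND v) OR (NOT u AND w)))
F2 = (w OR ((u AND v) AND (u IMPLIES z)))
Counterexample to F1=>F2 is where F1=1 and F2=0.
Evaluate each row (bits = u,v,w,z, MSB first):
  row 0 [0000]: F1=0 F2=0 -> F1&~F2 -> 0
  row 1 [0001]: F1=0 F2=0 -> F1&~F2 -> 0
  row 2 [0010]: F1=0 F2=1 -> F1&~F2 -> 0
  row 3 [0011]: F1=1 F2=1 -> F1&~F2 -> 0
  row 4 [0100]: F1=0 F2=0 -> F1&~F2 -> 0
  row 5 [0101]: F1=0 F2=0 -> F1&~F2 -> 0
  row 6 [0110]: F1=0 F2=1 -> F1&~F2 -> 0
  row 7 [0111]: F1=1 F2=1 -> F1&~F2 -> 0
  row 8 [1000]: F1=0 F2=0 -> F1&~F2 -> 0
  row 9 [1001]: F1=0 F2=0 -> F1&~F2 -> 0
  row 10 [1010]: F1=0 F2=1 -> F1&~F2 -> 0
  row 11 [1011]: F1=0 F2=1 -> F1&~F2 -> 0
  row 12 [1100]: F1=0 F2=0 -> F1&~F2 -> 0
  row 13 [1101]: F1=0 F2=1 -> F1&~F2 -> 0
  row 14 [1110]: F1=0 F2=1 -> F1&~F2 -> 0
  row 15 [1111]: F1=1 F2=1 -> F1&~F2 -> 0
Full result column, 4 rows per line (u,v fixed per line; w,z runs 00..11 left to right):
  rows 0-3 [u,v=00]: 0000  = hex 0
  rows 4-7 [u,v=01]: 0000  = hex 0
  rows 8-11 [u,v=10]: 0000  = hex 0
  rows 12-15 [u,v=11]: 0000  = hex 0
Counterexample vector (row 0 .. row 15) = 0000000000000000
Output column grouped in 4s = 0000 0000 0000 0000 = 0x0000
Convert to decimal digit by digit (value = value*16 + digit):
  0 -> 0
  0*16 + 0 = 0
  0*16 + 0 = 0
  0*16 + 0 = 0
Decimal = 0

0


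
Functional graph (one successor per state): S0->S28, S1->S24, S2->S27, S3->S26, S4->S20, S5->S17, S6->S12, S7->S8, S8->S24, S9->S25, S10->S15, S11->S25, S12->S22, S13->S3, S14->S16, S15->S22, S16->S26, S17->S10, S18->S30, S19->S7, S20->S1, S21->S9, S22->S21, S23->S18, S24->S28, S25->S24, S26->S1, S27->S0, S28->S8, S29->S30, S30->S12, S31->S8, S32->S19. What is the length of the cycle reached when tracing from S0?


Trace from S0 until a state repeats:
  S0 -> S28 -> S8 -> S24 -> S28
S28 first seen at step 1, revisited at step 4.
Cycle length = 4 - 1 = 3

3


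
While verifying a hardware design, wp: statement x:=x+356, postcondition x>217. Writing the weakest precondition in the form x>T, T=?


Formula: wp(x:=E, P) = P[E/x] (substitute E for x in postcondition)
Step 1: Postcondition: x>217
Step 2: Substitute x+356 for x: x+356>217
Step 3: Solve for x: x > 217-356 = -139

-139


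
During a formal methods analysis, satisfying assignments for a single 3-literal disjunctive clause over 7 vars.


Step 1: Total=2^7=128
Step 2: Unsat when all 3 false: 2^4=16
Step 3: Sat=128-16=112

112


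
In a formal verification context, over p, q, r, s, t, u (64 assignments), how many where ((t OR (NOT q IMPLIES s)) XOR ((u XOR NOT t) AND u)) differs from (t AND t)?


F1 = ((t OR (NOT q IMPLIES s)) XOR ((u XOR NOT t) AND u))
F2 = (t AND t)
Evaluate both on each of 64 rows (bits = p,q,r,s,t,u):
  row 0 [000000]: F1=0 F2=0 -> 0
  row 1 [000001]: F1=0 F2=0 -> 0
  row 2 [000010]: F1=1 F2=1 -> 0
  row 3 [000011]: F1=0 F2=1 (differ) -> 1
  row 4 [000100]: F1=1 F2=0 (differ) -> 1
  (every remaining row is evaluated the same way; all 64 results are listed next)
Full result column, 8 rows per line (p,q,r fixed per line; s,t,u runs 000..111 left to right):
  rows 0-7 [p,q,r=000]: 00011101  (ones: 4)
  rows 8-15 [p,q,r=001]: 00011101  (ones: 4)
  rows 16-23 [p,q,r=010]: 11011101  (ones: 6)
  rows 24-31 [p,q,r=011]: 11011101  (ones: 6)
  rows 32-39 [p,q,r=100]: 00011101  (ones: 4)
  rows 40-47 [p,q,r=101]: 00011101  (ones: 4)
  rows 48-55 [p,q,r=110]: 11011101  (ones: 6)
  rows 56-63 [p,q,r=111]: 11011101  (ones: 6)
Disagreements = 4+4+6+6+4+4+6+6 = 40

40


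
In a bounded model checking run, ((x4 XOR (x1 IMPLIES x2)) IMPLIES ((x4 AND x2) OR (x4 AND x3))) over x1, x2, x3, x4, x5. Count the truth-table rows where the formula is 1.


Formula: ((x4 XOR (x1 IMPLIES x2)) IMPLIES ((x4 AND x2) OR (x4 AND x3))) over 5 vars (32 rows)
Evaluate each row (x1, x2, x3, x4, x5 as bits, MSB first):
  row 0 [00000]: ((0 XOR (0 IMPLIES 0)) IMPLIES ((0 AND 0) OR (0 AND 0))) -> 0
  row 1 [00001]: ((0 XOR (0 IMPLIES 0)) IMPLIES ((0 AND 0) OR (0 AND 0))) -> 0
  row 2 [00010]: ((1 XOR (0 IMPLIES 0)) IMPLIES ((1 AND 0) OR (1 AND 0))) -> 1
  row 3 [00011]: ((1 XOR (0 IMPLIES 0)) IMPLIES ((1 AND 0) OR (1 AND 0))) -> 1
  row 4 [00100]: ((0 XOR (0 IMPLIES 0)) IMPLIES ((0 AND 0) OR (0 AND 1))) -> 0
  row 5 [00101]: ((0 XOR (0 IMPLIES 0)) IMPLIES ((0 AND 0) OR (0 AND 1))) -> 0
  row 6 [00110]: ((1 XOR (0 IMPLIES 0)) IMPLIES ((1 AND 0) OR (1 AND 1))) -> 1
  row 7 [00111]: ((1 XOR (0 IMPLIES 0)) IMPLIES ((1 AND 0) OR (1 AND 1))) -> 1
  row 8 [01000]: ((0 XOR (0 IMPLIES 1)) IMPLIES ((0 AND 1) OR (0 AND 0))) -> 0
  row 9 [01001]: ((0 XOR (0 IMPLIES 1)) IMPLIES ((0 AND 1) OR (0 AND 0))) -> 0
  row 10 [01010]: ((1 XOR (0 IMPLIES 1)) IMPLIES ((1 AND 1) OR (1 AND 0))) -> 1
  row 11 [01011]: ((1 XOR (0 IMPLIES 1)) IMPLIES ((1 AND 1) OR (1 AND 0))) -> 1
  row 12 [01100]: ((0 XOR (0 IMPLIES 1)) IMPLIES ((0 AND 1) OR (0 AND 1))) -> 0
  row 13 [01101]: ((0 XOR (0 IMPLIES 1)) IMPLIES ((0 AND 1) OR (0 AND 1))) -> 0
  row 14 [01110]: ((1 XOR (0 IMPLIES 1)) IMPLIES ((1 AND 1) OR (1 AND 1))) -> 1
  row 15 [01111]: ((1 XOR (0 IMPLIES 1)) IMPLIES ((1 AND 1) OR (1 AND 1))) -> 1
  row 16 [10000]: ((0 XOR (1 IMPLIES 0)) IMPLIES ((0 AND 0) OR (0 AND 0))) -> 1
  row 17 [10001]: ((0 XOR (1 IMPLIES 0)) IMPLIES ((0 AND 0) OR (0 AND 0))) -> 1
  row 18 [10010]: ((1 XOR (1 IMPLIES 0)) IMPLIES ((1 AND 0) OR (1 AND 0))) -> 0
  row 19 [10011]: ((1 XOR (1 IMPLIES 0)) IMPLIES ((1 AND 0) OR (1 AND 0))) -> 0
  row 20 [10100]: ((0 XOR (1 IMPLIES 0)) IMPLIES ((0 AND 0) OR (0 AND 1))) -> 1
  row 21 [10101]: ((0 XOR (1 IMPLIES 0)) IMPLIES ((0 AND 0) OR (0 AND 1))) -> 1
  row 22 [10110]: ((1 XOR (1 IMPLIES 0)) IMPLIES ((1 AND 0) OR (1 AND 1))) -> 1
  row 23 [10111]: ((1 XOR (1 IMPLIES 0)) IMPLIES ((1 AND 0) OR (1 AND 1))) -> 1
  row 24 [11000]: ((0 XOR (1 IMPLIES 1)) IMPLIES ((0 AND 1) OR (0 AND 0))) -> 0
  row 25 [11001]: ((0 XOR (1 IMPLIES 1)) IMPLIES ((0 AND 1) OR (0 AND 0))) -> 0
  row 26 [11010]: ((1 XOR (1 IMPLIES 1)) IMPLIES ((1 AND 1) OR (1 AND 0))) -> 1
  row 27 [11011]: ((1 XOR (1 IMPLIES 1)) IMPLIES ((1 AND 1) OR (1 AND 0))) -> 1
  row 28 [11100]: ((0 XOR (1 IMPLIES 1)) IMPLIES ((0 AND 1) OR (0 AND 1))) -> 0
  row 29 [11101]: ((0 XOR (1 IMPLIES 1)) IMPLIES ((0 AND 1) OR (0 AND 1))) -> 0
  row 30 [11110]: ((1 XOR (1 IMPLIES 1)) IMPLIES ((1 AND 1) OR (1 AND 1))) -> 1
  row 31 [11111]: ((1 XOR (1 IMPLIES 1)) IMPLIES ((1 AND 1) OR (1 AND 1))) -> 1
Full result column, 8 rows per line (x1,x2 fixed per line; x3,x4,x5 runs 000..111 left to right):
  rows 0-7 [x1,x2=00]: 00110011  (ones: 4)
  rows 8-15 [x1,x2=01]: 00110011  (ones: 4)
  rows 16-23 [x1,x2=10]: 11001111  (ones: 6)
  rows 24-31 [x1,x2=11]: 00110011  (ones: 4)
Count of 1-rows = 4+4+6+4 = 18

18
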